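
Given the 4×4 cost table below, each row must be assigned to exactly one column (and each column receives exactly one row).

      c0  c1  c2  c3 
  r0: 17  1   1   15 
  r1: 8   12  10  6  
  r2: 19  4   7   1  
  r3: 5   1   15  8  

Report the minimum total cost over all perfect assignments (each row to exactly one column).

Minimum assignment cost: 11

optimal assignment: row0→col2 (cost 1), row1→col0 (cost 8), row2→col3 (cost 1), row3→col1 (cost 1)
total = 1 + 8 + 1 + 1 = 11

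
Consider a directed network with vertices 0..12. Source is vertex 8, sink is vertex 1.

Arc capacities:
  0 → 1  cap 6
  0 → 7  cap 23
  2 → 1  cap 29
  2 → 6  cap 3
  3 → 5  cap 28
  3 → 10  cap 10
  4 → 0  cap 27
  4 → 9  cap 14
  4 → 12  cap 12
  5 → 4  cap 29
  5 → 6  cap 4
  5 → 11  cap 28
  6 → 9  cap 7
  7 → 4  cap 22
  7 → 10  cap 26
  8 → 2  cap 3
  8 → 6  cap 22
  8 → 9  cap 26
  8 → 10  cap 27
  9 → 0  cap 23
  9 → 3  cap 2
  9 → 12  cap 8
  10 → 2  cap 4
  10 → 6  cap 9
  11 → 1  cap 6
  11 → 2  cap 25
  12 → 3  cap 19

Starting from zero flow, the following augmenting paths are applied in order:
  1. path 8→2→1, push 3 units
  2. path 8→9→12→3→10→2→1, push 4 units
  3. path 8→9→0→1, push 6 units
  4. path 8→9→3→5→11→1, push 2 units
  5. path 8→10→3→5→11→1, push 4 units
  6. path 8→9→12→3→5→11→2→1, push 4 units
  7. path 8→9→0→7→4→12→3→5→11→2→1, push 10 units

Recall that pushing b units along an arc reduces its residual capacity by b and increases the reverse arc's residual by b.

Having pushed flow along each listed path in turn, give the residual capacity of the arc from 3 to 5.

after path 1 (8→2→1, push 3): res(3,5)=28
after path 2 (8→9→12→3→10→2→1, push 4): res(3,5)=28
after path 3 (8→9→0→1, push 6): res(3,5)=28
after path 4 (8→9→3→5→11→1, push 2): res(3,5)=26
after path 5 (8→10→3→5→11→1, push 4): res(3,5)=22
after path 6 (8→9→12→3→5→11→2→1, push 4): res(3,5)=18
after path 7 (8→9→0→7→4→12→3→5→11→2→1, push 10): res(3,5)=8

Residual capacity of (3,5): 8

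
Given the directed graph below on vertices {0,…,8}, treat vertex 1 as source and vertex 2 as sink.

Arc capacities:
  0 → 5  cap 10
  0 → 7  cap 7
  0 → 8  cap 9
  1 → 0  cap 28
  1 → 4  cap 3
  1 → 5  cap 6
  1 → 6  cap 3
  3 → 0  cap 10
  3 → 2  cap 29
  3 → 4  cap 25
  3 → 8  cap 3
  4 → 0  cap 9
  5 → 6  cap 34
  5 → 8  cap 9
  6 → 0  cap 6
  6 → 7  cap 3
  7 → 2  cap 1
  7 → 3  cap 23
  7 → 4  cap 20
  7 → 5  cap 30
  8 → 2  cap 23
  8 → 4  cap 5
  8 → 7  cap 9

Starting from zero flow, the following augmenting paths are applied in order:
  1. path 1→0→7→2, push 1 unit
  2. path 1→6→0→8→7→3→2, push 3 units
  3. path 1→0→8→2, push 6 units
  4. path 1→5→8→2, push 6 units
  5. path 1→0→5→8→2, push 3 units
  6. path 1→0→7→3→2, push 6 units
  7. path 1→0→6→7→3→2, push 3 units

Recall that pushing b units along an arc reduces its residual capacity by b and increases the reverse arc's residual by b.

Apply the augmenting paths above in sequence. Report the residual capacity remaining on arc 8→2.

after path 1 (1→0→7→2, push 1): res(8,2)=23
after path 2 (1→6→0→8→7→3→2, push 3): res(8,2)=23
after path 3 (1→0→8→2, push 6): res(8,2)=17
after path 4 (1→5→8→2, push 6): res(8,2)=11
after path 5 (1→0→5→8→2, push 3): res(8,2)=8
after path 6 (1→0→7→3→2, push 6): res(8,2)=8
after path 7 (1→0→6→7→3→2, push 3): res(8,2)=8

Residual capacity of (8,2): 8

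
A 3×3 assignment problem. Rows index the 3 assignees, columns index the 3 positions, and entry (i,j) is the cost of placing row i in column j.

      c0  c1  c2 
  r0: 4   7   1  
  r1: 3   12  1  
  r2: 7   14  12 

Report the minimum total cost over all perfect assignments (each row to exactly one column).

optimal assignment: row0→col1 (cost 7), row1→col2 (cost 1), row2→col0 (cost 7)
total = 7 + 1 + 7 = 15

Minimum assignment cost: 15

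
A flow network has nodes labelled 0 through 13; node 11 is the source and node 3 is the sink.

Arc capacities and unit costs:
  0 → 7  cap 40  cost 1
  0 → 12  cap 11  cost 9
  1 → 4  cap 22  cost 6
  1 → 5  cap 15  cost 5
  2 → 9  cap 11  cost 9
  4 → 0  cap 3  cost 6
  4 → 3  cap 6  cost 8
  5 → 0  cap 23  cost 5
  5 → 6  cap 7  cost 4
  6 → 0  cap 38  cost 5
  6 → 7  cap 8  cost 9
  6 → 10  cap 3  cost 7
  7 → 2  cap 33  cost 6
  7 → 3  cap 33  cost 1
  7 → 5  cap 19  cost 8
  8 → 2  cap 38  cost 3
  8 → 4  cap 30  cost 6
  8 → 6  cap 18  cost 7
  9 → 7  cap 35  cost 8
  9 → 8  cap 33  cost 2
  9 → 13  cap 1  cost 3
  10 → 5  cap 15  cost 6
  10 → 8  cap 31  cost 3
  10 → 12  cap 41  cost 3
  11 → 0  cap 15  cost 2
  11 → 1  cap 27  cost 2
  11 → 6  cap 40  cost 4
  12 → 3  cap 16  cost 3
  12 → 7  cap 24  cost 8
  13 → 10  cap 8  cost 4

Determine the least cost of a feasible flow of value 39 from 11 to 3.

shortest-cost path #1: 11→0→7→3 push 15 @ unit cost 4 (adds 60)
shortest-cost path #2: 11→6→0→7→3 push 18 @ unit cost 11 (adds 198)
shortest-cost path #3: 11→1→4→3 push 6 @ unit cost 16 (adds 96)
total cost = 354

Minimum cost for 39 units: 354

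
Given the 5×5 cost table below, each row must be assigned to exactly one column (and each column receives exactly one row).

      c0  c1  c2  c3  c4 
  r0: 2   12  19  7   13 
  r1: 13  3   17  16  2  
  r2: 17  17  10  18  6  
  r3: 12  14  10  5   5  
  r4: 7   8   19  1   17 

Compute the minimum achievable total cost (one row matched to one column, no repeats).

optimal assignment: row0→col0 (cost 2), row1→col1 (cost 3), row2→col2 (cost 10), row3→col4 (cost 5), row4→col3 (cost 1)
total = 2 + 3 + 10 + 5 + 1 = 21

Minimum assignment cost: 21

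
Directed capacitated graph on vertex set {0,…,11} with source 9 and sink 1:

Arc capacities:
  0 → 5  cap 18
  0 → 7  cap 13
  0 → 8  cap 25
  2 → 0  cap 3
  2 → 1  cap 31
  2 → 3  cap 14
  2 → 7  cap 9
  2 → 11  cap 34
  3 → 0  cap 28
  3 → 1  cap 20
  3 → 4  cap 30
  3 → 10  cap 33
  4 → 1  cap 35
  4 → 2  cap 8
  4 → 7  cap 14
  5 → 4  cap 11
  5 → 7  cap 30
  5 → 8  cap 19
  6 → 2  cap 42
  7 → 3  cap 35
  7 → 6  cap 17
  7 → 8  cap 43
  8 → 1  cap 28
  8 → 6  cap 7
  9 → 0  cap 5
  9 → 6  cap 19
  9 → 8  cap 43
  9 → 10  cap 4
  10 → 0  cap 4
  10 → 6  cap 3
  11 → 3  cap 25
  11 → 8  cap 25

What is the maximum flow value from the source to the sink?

augment #1: 9→8→1 bottleneck 28, total now 28
augment #2: 9→6→2→1 bottleneck 19, total now 47
augment #3: 9→0→5→4→1 bottleneck 5, total now 52
augment #4: 9→8→6→2→1 bottleneck 7, total now 59
augment #5: 9→10→6→2→1 bottleneck 3, total now 62
augment #6: 9→10→0→5→4→1 bottleneck 1, total now 63

Maximum flow value: 63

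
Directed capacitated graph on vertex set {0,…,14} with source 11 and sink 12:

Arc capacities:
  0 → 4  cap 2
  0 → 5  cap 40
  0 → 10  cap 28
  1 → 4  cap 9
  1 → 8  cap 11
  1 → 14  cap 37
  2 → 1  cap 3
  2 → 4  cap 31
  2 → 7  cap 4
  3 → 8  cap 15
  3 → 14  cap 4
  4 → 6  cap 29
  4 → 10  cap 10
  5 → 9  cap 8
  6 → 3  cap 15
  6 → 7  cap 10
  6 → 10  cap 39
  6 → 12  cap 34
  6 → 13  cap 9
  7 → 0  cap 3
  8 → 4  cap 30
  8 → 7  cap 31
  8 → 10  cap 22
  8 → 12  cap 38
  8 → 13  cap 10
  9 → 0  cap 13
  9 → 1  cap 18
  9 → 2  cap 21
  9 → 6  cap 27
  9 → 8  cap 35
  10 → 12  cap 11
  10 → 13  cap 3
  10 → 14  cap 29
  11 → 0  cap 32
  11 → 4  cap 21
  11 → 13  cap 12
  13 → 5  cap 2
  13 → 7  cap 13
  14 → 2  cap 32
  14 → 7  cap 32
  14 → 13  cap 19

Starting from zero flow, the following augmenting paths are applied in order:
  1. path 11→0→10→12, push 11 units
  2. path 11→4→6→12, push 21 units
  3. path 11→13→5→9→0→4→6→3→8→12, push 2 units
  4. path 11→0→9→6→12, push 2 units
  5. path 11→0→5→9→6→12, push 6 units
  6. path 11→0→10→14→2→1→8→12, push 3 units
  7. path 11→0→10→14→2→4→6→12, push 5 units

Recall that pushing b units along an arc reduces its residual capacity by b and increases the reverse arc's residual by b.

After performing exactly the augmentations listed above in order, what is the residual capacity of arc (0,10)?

after path 1 (11→0→10→12, push 11): res(0,10)=17
after path 2 (11→4→6→12, push 21): res(0,10)=17
after path 3 (11→13→5→9→0→4→6→3→8→12, push 2): res(0,10)=17
after path 4 (11→0→9→6→12, push 2): res(0,10)=17
after path 5 (11→0→5→9→6→12, push 6): res(0,10)=17
after path 6 (11→0→10→14→2→1→8→12, push 3): res(0,10)=14
after path 7 (11→0→10→14→2→4→6→12, push 5): res(0,10)=9

Residual capacity of (0,10): 9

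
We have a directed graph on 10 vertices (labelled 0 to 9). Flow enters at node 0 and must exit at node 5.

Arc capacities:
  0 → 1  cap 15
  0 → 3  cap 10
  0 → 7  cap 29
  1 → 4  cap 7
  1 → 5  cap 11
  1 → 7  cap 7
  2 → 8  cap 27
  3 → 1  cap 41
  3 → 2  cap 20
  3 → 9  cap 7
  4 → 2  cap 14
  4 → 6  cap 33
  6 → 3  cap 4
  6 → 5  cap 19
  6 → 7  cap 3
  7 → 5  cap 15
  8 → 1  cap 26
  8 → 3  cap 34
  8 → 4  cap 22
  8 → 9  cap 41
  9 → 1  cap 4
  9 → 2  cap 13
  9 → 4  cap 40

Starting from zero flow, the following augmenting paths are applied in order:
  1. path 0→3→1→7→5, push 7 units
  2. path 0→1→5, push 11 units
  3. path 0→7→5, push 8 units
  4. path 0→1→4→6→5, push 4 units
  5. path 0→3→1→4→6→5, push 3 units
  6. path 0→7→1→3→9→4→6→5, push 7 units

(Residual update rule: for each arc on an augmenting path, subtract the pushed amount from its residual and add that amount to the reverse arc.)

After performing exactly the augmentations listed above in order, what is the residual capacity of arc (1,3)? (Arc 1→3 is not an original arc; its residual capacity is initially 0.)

after path 1 (0→3→1→7→5, push 7): res(1,3)=7
after path 2 (0→1→5, push 11): res(1,3)=7
after path 3 (0→7→5, push 8): res(1,3)=7
after path 4 (0→1→4→6→5, push 4): res(1,3)=7
after path 5 (0→3→1→4→6→5, push 3): res(1,3)=10
after path 6 (0→7→1→3→9→4→6→5, push 7): res(1,3)=3

Residual capacity of (1,3): 3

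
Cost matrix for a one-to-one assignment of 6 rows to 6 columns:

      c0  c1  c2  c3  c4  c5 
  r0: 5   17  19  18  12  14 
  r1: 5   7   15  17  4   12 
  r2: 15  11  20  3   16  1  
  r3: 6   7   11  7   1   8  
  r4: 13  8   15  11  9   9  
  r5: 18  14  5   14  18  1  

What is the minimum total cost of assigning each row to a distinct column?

one of 3 optimal assignments: row0→col0 (cost 5), row1→col1 (cost 7), row2→col3 (cost 3), row3→col4 (cost 1), row4→col5 (cost 9), row5→col2 (cost 5)
total = 5 + 7 + 3 + 1 + 9 + 5 = 30

Minimum assignment cost: 30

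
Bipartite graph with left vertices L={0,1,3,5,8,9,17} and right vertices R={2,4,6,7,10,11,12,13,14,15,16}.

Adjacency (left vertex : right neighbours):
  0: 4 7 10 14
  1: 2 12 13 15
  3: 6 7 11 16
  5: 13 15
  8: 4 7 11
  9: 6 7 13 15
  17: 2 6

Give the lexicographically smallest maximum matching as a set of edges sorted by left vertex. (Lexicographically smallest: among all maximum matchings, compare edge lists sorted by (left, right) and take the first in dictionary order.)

|M| = 7 (so the lex-smallest maximum matching has 7 edges)
process left vertices in ascending order; for each, take the smallest-labelled available neighbour that still permits 7 edges overall, or leave it unmatched if none does
lex-smallest matching: {0-4, 1-2, 3-7, 5-13, 8-11, 9-15, 17-6}

Lex-smallest maximum matching: {(0,4), (1,2), (3,7), (5,13), (8,11), (9,15), (17,6)}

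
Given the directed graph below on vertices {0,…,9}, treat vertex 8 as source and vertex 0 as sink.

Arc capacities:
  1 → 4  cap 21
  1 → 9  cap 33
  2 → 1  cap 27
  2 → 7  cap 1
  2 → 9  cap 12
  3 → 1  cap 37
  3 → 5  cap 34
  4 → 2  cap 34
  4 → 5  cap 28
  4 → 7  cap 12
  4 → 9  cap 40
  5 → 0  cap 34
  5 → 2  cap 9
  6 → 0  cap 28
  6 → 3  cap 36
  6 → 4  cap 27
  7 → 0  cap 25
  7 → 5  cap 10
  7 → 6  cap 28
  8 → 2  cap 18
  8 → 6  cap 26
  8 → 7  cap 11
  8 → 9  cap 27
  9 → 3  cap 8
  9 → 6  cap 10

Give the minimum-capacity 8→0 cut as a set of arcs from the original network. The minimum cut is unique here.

augment #1: 8→6→0 push 26
augment #2: 8→7→0 push 11
augment #3: 8→2→7→0 push 1
augment #4: 8→9→6→0 push 2
augment #5: 8→9→3→5→0 push 8
augment #6: 8→2→1→4→5→0 push 17
augment #7: 8→9→6→3→5→0 push 8
max flow = 73; residual-reachable set from 8 gives S-side
cut edges (S→T): {(8,2), (8,6), (8,7), (9,3), (9,6)} total cap 73

Min-cut arcs: {(8,2), (8,6), (8,7), (9,3), (9,6)} (total capacity 73)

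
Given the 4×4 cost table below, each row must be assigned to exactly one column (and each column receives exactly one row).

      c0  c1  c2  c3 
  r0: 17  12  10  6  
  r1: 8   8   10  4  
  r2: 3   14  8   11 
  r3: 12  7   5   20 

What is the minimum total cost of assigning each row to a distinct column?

Minimum assignment cost: 22

optimal assignment: row0→col3 (cost 6), row1→col1 (cost 8), row2→col0 (cost 3), row3→col2 (cost 5)
total = 6 + 8 + 3 + 5 = 22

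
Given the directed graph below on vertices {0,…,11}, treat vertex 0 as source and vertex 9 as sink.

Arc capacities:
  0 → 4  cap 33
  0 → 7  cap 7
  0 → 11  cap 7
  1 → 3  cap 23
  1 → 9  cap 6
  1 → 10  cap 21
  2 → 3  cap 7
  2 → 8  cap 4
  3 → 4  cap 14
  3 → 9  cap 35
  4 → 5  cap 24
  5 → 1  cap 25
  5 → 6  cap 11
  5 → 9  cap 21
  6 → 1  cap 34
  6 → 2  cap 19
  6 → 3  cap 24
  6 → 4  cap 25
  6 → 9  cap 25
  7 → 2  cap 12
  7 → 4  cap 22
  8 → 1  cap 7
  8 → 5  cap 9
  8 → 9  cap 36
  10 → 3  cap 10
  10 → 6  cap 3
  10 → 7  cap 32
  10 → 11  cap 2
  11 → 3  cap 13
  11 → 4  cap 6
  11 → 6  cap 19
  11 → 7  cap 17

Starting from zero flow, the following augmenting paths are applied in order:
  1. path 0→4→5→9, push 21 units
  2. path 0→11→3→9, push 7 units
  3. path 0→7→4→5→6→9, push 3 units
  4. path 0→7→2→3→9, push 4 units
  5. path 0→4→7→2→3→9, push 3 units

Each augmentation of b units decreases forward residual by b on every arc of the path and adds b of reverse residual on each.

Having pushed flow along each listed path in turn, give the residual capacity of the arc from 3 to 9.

Residual capacity of (3,9): 21

after path 1 (0→4→5→9, push 21): res(3,9)=35
after path 2 (0→11→3→9, push 7): res(3,9)=28
after path 3 (0→7→4→5→6→9, push 3): res(3,9)=28
after path 4 (0→7→2→3→9, push 4): res(3,9)=24
after path 5 (0→4→7→2→3→9, push 3): res(3,9)=21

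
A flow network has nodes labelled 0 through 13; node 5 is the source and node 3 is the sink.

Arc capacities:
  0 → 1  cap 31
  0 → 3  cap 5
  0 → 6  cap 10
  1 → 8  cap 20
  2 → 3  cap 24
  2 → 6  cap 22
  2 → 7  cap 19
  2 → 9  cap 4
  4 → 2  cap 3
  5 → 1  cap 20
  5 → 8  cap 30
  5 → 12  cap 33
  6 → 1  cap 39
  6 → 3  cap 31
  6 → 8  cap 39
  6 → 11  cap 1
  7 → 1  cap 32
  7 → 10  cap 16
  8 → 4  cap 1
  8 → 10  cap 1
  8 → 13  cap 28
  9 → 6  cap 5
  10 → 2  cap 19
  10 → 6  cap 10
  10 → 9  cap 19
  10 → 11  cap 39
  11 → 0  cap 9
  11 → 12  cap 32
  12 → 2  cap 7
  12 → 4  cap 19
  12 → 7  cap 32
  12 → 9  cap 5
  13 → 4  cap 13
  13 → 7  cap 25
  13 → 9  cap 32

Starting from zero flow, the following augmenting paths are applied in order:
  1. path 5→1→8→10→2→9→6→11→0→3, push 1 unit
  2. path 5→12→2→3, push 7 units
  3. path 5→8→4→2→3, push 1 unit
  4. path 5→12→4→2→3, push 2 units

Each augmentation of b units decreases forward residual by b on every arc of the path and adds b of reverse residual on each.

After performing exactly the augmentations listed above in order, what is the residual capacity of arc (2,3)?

after path 1 (5→1→8→10→2→9→6→11→0→3, push 1): res(2,3)=24
after path 2 (5→12→2→3, push 7): res(2,3)=17
after path 3 (5→8→4→2→3, push 1): res(2,3)=16
after path 4 (5→12→4→2→3, push 2): res(2,3)=14

Residual capacity of (2,3): 14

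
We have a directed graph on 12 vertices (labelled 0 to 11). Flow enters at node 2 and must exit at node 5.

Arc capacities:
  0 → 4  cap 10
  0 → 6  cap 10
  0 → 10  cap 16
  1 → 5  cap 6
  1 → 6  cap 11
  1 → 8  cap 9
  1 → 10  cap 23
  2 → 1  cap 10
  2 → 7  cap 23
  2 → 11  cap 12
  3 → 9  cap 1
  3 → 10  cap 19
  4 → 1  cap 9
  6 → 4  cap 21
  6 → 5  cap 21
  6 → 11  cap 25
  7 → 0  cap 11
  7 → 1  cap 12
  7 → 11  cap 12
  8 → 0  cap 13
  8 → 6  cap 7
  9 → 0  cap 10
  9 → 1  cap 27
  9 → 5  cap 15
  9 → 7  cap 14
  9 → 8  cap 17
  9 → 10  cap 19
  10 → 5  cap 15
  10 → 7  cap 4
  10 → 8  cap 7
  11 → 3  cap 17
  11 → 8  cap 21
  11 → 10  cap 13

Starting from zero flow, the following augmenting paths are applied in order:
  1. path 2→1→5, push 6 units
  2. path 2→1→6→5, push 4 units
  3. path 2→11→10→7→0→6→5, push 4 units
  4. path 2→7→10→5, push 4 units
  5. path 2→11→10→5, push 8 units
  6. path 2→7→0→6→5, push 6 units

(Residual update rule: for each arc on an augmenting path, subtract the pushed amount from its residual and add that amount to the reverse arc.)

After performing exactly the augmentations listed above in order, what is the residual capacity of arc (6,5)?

Residual capacity of (6,5): 7

after path 1 (2→1→5, push 6): res(6,5)=21
after path 2 (2→1→6→5, push 4): res(6,5)=17
after path 3 (2→11→10→7→0→6→5, push 4): res(6,5)=13
after path 4 (2→7→10→5, push 4): res(6,5)=13
after path 5 (2→11→10→5, push 8): res(6,5)=13
after path 6 (2→7→0→6→5, push 6): res(6,5)=7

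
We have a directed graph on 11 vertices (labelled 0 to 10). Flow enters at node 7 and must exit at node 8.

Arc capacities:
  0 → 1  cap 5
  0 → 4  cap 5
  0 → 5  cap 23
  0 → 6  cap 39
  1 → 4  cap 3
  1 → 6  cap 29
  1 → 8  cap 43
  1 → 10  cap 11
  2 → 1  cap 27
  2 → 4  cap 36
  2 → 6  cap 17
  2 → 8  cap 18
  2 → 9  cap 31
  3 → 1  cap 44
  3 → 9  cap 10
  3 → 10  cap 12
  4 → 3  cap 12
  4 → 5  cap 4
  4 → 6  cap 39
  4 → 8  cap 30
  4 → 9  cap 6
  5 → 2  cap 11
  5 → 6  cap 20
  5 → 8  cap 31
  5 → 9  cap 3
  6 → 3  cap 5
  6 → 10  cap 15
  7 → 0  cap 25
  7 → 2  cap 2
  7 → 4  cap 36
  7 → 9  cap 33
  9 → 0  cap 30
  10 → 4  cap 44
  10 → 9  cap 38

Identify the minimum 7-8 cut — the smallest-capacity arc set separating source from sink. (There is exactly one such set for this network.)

augment #1: 7→2→8 push 2
augment #2: 7→4→8 push 30
augment #3: 7→0→1→8 push 5
augment #4: 7→0→5→8 push 20
augment #5: 7→4→5→8 push 4
augment #6: 7→4→3→1→8 push 2
augment #7: 7→9→0→5→8 push 3
augment #8: 7→9→0→4→3→1→8 push 5
augment #9: 7→9→0→6→3→1→8 push 5
augment #10: 7→9→0→6→10→4→3→1→8 push 5
max flow = 81; residual-reachable set from 7 gives S-side
cut edges (S→T): {(0,1), (0,5), (4,3), (4,5), (4,8), (6,3), (7,2)} total cap 81

Min-cut arcs: {(0,1), (0,5), (4,3), (4,5), (4,8), (6,3), (7,2)} (total capacity 81)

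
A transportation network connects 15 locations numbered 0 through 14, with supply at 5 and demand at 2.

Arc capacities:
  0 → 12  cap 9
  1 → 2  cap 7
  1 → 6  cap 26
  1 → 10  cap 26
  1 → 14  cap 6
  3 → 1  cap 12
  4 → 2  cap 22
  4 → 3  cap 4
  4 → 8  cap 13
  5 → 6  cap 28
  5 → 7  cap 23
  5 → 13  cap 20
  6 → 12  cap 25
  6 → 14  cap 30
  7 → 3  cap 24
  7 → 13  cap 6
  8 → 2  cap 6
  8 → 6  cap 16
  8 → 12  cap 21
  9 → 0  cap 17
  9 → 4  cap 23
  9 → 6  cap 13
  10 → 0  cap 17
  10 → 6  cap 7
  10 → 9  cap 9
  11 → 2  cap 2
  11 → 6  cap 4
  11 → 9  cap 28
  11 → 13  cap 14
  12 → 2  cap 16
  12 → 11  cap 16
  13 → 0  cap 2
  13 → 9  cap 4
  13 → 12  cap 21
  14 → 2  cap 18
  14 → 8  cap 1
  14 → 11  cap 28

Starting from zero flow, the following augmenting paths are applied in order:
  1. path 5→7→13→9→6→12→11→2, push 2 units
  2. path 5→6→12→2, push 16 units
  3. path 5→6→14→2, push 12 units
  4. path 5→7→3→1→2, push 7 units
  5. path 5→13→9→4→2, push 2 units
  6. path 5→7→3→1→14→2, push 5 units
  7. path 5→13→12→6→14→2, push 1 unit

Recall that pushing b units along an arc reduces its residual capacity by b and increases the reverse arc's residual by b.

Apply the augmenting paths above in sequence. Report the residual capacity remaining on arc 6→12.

Residual capacity of (6,12): 8

after path 1 (5→7→13→9→6→12→11→2, push 2): res(6,12)=23
after path 2 (5→6→12→2, push 16): res(6,12)=7
after path 3 (5→6→14→2, push 12): res(6,12)=7
after path 4 (5→7→3→1→2, push 7): res(6,12)=7
after path 5 (5→13→9→4→2, push 2): res(6,12)=7
after path 6 (5→7→3→1→14→2, push 5): res(6,12)=7
after path 7 (5→13→12→6→14→2, push 1): res(6,12)=8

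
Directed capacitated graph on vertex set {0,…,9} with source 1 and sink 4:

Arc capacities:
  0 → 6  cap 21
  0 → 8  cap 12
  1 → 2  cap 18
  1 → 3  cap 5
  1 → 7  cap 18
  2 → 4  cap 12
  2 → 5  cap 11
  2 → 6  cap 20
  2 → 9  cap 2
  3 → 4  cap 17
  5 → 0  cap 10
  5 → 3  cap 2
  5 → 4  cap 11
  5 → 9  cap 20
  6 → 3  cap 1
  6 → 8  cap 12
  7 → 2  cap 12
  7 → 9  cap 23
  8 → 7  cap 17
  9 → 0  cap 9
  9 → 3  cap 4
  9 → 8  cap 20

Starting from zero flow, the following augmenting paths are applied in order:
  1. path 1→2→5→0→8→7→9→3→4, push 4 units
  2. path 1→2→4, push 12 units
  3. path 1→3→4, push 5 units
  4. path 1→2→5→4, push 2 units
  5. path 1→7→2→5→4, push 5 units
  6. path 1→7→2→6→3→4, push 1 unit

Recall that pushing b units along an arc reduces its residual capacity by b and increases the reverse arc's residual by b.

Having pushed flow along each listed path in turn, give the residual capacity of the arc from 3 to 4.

Residual capacity of (3,4): 7

after path 1 (1→2→5→0→8→7→9→3→4, push 4): res(3,4)=13
after path 2 (1→2→4, push 12): res(3,4)=13
after path 3 (1→3→4, push 5): res(3,4)=8
after path 4 (1→2→5→4, push 2): res(3,4)=8
after path 5 (1→7→2→5→4, push 5): res(3,4)=8
after path 6 (1→7→2→6→3→4, push 1): res(3,4)=7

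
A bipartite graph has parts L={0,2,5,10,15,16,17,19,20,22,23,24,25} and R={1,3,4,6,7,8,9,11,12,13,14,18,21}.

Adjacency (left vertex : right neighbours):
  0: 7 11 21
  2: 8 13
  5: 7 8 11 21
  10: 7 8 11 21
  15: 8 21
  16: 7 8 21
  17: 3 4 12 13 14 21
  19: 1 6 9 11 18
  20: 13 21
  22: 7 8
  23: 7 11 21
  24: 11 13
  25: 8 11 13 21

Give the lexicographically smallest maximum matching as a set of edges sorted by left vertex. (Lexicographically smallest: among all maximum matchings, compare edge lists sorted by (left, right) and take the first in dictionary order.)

|M| = 7 (so the lex-smallest maximum matching has 7 edges)
process left vertices in ascending order; for each, take the smallest-labelled available neighbour that still permits 7 edges overall, or leave it unmatched if none does
lex-smallest matching: {0-7, 2-8, 5-11, 10-21, 17-3, 19-1, 20-13}

Lex-smallest maximum matching: {(0,7), (2,8), (5,11), (10,21), (17,3), (19,1), (20,13)}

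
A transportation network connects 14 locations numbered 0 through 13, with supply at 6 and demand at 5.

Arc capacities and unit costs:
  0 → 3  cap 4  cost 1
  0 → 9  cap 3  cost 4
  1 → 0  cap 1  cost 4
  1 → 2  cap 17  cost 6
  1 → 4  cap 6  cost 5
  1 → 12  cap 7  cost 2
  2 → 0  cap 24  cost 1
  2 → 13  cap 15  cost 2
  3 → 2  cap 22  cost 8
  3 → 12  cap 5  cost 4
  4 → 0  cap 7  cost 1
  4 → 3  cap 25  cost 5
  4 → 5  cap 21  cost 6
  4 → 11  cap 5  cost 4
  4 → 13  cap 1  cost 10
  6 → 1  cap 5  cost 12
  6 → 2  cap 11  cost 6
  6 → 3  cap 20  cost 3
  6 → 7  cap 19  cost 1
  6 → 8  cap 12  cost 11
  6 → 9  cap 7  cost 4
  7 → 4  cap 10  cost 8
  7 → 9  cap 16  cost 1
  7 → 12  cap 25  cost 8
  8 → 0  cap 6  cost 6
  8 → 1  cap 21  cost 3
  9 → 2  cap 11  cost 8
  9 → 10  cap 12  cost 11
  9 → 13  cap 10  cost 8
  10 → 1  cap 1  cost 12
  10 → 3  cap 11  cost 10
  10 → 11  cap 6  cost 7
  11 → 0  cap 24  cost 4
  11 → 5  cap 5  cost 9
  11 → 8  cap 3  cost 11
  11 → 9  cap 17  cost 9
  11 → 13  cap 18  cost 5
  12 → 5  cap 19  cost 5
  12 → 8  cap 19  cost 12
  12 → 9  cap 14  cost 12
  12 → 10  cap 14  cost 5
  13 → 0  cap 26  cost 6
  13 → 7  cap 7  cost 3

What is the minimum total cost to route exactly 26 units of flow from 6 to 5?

shortest-cost path #1: 6→3→12→5 push 5 @ unit cost 12 (adds 60)
shortest-cost path #2: 6→7→12→5 push 14 @ unit cost 14 (adds 196)
shortest-cost path #3: 6→7→4→5 push 5 @ unit cost 15 (adds 75)
shortest-cost path #4: 6→1→12→7→4→5 push 2 @ unit cost 20 (adds 40)
total cost = 371

Minimum cost for 26 units: 371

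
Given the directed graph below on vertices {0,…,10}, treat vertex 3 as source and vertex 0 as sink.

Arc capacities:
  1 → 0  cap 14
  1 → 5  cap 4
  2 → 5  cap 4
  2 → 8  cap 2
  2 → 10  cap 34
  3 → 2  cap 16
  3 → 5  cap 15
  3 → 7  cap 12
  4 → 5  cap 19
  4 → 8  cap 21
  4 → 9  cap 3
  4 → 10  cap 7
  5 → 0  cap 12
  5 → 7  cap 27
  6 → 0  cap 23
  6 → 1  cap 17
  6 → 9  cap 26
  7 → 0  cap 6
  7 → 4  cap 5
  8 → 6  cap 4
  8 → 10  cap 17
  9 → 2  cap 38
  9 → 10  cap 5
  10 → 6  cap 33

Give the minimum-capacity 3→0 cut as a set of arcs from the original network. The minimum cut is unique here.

Min-cut arcs: {(3,2), (5,0), (7,0), (7,4)} (total capacity 39)

augment #1: 3→5→0 push 12
augment #2: 3→7→0 push 6
augment #3: 3→2→8→6→0 push 2
augment #4: 3→2→10→6→0 push 14
augment #5: 3→7→4→8→6→0 push 2
augment #6: 3→7→4→10→6→0 push 3
max flow = 39; residual-reachable set from 3 gives S-side
cut edges (S→T): {(3,2), (5,0), (7,0), (7,4)} total cap 39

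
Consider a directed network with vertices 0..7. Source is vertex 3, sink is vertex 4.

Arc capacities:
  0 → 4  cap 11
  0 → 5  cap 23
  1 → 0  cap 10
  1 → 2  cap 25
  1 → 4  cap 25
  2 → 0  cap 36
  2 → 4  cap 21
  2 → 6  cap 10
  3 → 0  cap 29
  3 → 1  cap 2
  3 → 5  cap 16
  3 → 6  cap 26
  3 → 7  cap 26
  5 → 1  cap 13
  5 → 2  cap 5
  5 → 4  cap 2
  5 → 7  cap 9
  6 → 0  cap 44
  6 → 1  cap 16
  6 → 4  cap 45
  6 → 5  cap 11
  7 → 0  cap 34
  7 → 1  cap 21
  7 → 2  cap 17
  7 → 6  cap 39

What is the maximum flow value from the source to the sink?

augment #1: 3→0→4 bottleneck 11, total now 11
augment #2: 3→1→4 bottleneck 2, total now 13
augment #3: 3→5→4 bottleneck 2, total now 15
augment #4: 3→6→4 bottleneck 26, total now 41
augment #5: 3→5→1→4 bottleneck 13, total now 54
augment #6: 3→5→2→4 bottleneck 1, total now 55
augment #7: 3→7→1→4 bottleneck 10, total now 65
augment #8: 3→7→2→4 bottleneck 16, total now 81
augment #9: 3→0→5→2→4 bottleneck 4, total now 85
augment #10: 3→0→5→7→6→4 bottleneck 9, total now 94

Maximum flow value: 94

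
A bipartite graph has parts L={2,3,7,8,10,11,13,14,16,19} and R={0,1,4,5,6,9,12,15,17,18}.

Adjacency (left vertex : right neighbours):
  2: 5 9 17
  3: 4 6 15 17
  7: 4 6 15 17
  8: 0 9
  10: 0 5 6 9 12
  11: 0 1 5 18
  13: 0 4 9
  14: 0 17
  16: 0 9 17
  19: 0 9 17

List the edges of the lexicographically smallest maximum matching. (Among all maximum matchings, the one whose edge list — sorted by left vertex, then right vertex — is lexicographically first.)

|M| = 9 (so the lex-smallest maximum matching has 9 edges)
process left vertices in ascending order; for each, take the smallest-labelled available neighbour that still permits 9 edges overall, or leave it unmatched if none does
lex-smallest matching: {2-5, 3-6, 7-15, 8-0, 10-12, 11-1, 13-4, 14-17, 16-9}

Lex-smallest maximum matching: {(2,5), (3,6), (7,15), (8,0), (10,12), (11,1), (13,4), (14,17), (16,9)}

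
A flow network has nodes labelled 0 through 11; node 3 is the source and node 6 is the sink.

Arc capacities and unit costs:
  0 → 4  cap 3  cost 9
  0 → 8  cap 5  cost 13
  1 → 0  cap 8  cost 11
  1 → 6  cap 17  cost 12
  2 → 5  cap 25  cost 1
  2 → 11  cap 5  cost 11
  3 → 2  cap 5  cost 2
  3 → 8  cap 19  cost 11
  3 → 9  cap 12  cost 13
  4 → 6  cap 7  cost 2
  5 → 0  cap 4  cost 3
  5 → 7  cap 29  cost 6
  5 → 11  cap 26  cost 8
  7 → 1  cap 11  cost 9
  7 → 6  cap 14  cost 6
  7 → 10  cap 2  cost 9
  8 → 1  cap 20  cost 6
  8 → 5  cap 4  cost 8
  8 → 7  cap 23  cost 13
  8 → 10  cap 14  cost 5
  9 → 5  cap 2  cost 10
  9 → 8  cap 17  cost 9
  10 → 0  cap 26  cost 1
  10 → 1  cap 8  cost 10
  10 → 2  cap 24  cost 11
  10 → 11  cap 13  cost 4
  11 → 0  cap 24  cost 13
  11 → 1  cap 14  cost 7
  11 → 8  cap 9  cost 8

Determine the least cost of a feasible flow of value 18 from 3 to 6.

Minimum cost for 18 units: 449

shortest-cost path #1: 3→2→5→7→6 push 5 @ unit cost 15 (adds 75)
shortest-cost path #2: 3→8→10→0→4→6 push 3 @ unit cost 28 (adds 84)
shortest-cost path #3: 3→8→1→6 push 10 @ unit cost 29 (adds 290)
total cost = 449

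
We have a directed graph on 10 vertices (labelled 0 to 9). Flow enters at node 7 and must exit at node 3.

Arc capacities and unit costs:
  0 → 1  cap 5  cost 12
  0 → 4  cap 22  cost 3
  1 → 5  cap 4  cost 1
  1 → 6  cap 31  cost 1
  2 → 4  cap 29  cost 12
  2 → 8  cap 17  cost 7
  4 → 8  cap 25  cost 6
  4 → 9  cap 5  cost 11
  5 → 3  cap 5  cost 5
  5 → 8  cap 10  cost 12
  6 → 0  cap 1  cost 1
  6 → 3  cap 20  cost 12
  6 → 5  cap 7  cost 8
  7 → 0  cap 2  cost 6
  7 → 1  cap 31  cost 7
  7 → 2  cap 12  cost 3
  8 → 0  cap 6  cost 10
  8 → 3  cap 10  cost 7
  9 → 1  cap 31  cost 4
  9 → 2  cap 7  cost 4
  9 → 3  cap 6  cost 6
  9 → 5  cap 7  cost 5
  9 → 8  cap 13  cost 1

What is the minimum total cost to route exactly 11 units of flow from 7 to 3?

Minimum cost for 11 units: 171

shortest-cost path #1: 7→1→5→3 push 4 @ unit cost 13 (adds 52)
shortest-cost path #2: 7→2→8→3 push 7 @ unit cost 17 (adds 119)
total cost = 171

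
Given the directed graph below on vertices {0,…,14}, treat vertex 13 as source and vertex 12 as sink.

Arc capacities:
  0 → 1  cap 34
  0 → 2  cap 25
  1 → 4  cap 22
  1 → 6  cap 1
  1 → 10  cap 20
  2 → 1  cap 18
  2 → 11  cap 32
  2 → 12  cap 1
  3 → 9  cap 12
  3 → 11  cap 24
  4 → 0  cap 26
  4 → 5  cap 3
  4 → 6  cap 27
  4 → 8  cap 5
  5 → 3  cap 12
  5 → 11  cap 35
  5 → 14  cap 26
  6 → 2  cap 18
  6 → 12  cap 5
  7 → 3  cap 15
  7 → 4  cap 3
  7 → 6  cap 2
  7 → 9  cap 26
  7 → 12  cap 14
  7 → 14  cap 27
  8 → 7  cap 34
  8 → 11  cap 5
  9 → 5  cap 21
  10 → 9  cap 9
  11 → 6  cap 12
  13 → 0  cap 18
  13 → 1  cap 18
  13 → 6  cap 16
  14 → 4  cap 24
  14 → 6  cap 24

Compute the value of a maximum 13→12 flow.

augment #1: 13→6→12 bottleneck 5, total now 5
augment #2: 13→0→2→12 bottleneck 1, total now 6
augment #3: 13→1→4→8→7→12 bottleneck 5, total now 11

Maximum flow value: 11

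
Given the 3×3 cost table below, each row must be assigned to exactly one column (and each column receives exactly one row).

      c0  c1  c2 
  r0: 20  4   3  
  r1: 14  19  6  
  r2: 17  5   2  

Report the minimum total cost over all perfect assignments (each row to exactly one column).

optimal assignment: row0→col1 (cost 4), row1→col0 (cost 14), row2→col2 (cost 2)
total = 4 + 14 + 2 = 20

Minimum assignment cost: 20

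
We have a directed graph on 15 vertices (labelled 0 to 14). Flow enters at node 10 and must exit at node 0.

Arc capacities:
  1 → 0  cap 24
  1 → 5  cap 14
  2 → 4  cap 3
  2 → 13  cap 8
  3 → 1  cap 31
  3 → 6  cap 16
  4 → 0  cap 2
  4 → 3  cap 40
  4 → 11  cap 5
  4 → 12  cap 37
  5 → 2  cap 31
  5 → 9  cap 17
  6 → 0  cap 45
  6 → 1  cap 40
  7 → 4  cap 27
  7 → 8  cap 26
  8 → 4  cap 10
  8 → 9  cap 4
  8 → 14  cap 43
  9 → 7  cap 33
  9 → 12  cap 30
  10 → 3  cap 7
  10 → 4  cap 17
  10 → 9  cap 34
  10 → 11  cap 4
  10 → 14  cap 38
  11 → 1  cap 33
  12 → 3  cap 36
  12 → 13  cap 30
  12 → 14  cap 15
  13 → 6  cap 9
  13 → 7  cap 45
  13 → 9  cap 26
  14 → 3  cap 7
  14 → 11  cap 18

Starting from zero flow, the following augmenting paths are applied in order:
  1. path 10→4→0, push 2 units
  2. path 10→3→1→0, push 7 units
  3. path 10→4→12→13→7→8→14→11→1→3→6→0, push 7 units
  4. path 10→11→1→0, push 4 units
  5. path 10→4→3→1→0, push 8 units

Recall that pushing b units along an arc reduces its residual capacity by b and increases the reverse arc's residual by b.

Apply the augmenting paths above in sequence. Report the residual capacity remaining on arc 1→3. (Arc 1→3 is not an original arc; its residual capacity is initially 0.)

Residual capacity of (1,3): 8

after path 1 (10→4→0, push 2): res(1,3)=0
after path 2 (10→3→1→0, push 7): res(1,3)=7
after path 3 (10→4→12→13→7→8→14→11→1→3→6→0, push 7): res(1,3)=0
after path 4 (10→11→1→0, push 4): res(1,3)=0
after path 5 (10→4→3→1→0, push 8): res(1,3)=8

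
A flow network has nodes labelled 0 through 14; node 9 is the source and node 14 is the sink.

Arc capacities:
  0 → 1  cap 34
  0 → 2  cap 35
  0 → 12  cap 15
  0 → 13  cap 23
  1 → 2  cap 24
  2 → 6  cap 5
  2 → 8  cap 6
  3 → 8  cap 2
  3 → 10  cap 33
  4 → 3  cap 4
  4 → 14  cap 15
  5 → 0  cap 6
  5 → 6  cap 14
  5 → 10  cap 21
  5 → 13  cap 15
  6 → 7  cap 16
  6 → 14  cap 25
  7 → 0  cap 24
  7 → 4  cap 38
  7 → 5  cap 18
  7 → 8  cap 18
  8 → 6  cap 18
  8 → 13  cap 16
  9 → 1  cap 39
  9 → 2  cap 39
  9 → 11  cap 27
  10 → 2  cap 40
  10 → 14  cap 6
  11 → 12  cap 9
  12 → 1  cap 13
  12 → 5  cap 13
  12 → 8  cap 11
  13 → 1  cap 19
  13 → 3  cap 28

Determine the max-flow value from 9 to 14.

Maximum flow value: 20

augment #1: 9→2→6→14 bottleneck 5, total now 5
augment #2: 9→2→8→6→14 bottleneck 6, total now 11
augment #3: 9→11→12→5→6→14 bottleneck 9, total now 20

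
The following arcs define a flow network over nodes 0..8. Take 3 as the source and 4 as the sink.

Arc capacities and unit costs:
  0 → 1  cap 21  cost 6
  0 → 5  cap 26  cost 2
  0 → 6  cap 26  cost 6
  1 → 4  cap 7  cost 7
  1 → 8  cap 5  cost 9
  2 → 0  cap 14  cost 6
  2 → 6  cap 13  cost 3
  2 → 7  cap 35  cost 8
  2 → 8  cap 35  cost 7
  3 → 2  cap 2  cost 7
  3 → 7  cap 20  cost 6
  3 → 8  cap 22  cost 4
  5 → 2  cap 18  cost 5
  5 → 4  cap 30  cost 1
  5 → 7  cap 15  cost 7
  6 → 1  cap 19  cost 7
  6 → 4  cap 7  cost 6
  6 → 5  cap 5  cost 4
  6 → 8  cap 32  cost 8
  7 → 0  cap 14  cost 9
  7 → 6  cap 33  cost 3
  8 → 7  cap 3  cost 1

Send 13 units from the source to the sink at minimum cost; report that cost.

Minimum cost for 13 units: 188

shortest-cost path #1: 3→8→7→6→5→4 push 3 @ unit cost 13 (adds 39)
shortest-cost path #2: 3→7→6→5→4 push 2 @ unit cost 14 (adds 28)
shortest-cost path #3: 3→7→6→4 push 7 @ unit cost 15 (adds 105)
shortest-cost path #4: 3→2→0→5→4 push 1 @ unit cost 16 (adds 16)
total cost = 188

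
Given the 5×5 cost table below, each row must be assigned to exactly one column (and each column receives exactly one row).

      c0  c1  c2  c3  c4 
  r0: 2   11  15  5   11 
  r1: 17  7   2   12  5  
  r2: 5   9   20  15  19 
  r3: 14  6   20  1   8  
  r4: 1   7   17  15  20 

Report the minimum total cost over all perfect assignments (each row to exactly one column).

optimal assignment: row0→col4 (cost 11), row1→col2 (cost 2), row2→col1 (cost 9), row3→col3 (cost 1), row4→col0 (cost 1)
total = 11 + 2 + 9 + 1 + 1 = 24

Minimum assignment cost: 24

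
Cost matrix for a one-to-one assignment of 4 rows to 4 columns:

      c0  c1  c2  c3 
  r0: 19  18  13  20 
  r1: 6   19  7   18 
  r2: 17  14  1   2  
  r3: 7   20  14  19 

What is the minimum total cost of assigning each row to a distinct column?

Minimum assignment cost: 34

optimal assignment: row0→col1 (cost 18), row1→col2 (cost 7), row2→col3 (cost 2), row3→col0 (cost 7)
total = 18 + 7 + 2 + 7 = 34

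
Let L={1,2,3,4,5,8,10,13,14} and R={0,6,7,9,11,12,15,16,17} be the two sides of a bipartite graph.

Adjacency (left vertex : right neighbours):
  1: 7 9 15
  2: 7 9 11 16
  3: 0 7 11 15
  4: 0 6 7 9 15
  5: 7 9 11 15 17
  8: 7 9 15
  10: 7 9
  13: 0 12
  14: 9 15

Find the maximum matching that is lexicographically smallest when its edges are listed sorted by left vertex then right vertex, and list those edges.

|M| = 8 (so the lex-smallest maximum matching has 8 edges)
process left vertices in ascending order; for each, take the smallest-labelled available neighbour that still permits 8 edges overall, or leave it unmatched if none does
lex-smallest matching: {1-7, 2-11, 3-0, 4-6, 5-17, 8-9, 13-12, 14-15}

Lex-smallest maximum matching: {(1,7), (2,11), (3,0), (4,6), (5,17), (8,9), (13,12), (14,15)}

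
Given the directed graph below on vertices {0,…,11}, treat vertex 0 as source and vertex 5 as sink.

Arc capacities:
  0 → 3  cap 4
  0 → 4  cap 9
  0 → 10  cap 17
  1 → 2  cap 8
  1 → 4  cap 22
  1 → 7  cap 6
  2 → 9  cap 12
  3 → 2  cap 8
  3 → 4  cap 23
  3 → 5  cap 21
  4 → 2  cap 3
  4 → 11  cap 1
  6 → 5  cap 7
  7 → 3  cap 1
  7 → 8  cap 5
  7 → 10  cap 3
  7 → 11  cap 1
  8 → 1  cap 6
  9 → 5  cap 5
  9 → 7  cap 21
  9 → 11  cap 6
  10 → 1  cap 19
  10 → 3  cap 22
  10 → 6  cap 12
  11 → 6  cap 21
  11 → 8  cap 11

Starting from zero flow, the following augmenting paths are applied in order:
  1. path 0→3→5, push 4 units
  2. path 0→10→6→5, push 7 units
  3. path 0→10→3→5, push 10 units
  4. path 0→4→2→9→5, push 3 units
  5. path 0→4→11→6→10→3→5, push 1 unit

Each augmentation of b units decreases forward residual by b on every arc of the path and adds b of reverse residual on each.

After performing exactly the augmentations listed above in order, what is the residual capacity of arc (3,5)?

after path 1 (0→3→5, push 4): res(3,5)=17
after path 2 (0→10→6→5, push 7): res(3,5)=17
after path 3 (0→10→3→5, push 10): res(3,5)=7
after path 4 (0→4→2→9→5, push 3): res(3,5)=7
after path 5 (0→4→11→6→10→3→5, push 1): res(3,5)=6

Residual capacity of (3,5): 6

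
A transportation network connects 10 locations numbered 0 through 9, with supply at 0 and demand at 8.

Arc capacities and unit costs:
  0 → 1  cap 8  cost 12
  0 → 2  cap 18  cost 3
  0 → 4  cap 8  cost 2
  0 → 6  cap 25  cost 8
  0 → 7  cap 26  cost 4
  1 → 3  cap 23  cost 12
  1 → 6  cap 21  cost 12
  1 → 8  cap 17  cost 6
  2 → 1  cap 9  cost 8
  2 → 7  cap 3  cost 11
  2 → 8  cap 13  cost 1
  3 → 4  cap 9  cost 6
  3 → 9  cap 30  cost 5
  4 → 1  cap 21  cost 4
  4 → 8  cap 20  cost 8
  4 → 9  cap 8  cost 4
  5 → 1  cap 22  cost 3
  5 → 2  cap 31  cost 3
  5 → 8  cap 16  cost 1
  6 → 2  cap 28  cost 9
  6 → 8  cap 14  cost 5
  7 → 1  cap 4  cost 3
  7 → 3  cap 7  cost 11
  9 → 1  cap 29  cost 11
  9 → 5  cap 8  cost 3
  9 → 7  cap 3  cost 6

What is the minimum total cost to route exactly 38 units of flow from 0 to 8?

shortest-cost path #1: 0→2→8 push 13 @ unit cost 4 (adds 52)
shortest-cost path #2: 0→4→8 push 8 @ unit cost 10 (adds 80)
shortest-cost path #3: 0→6→8 push 14 @ unit cost 13 (adds 182)
shortest-cost path #4: 0→7→1→8 push 3 @ unit cost 13 (adds 39)
total cost = 353

Minimum cost for 38 units: 353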